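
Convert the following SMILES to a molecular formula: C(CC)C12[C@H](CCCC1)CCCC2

Heavy atoms from the SMILES: 13 C.
Implicit hydrogens by atom environment:
  10 × C: 2 H each → 20
  1 × C: 3 H
  1 × C: 1 H
  1 × C: no H
  Total hydrogens = 24.
Molecular formula: C13H24

C13H24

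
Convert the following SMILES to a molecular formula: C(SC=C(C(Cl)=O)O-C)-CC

Heavy atoms from the SMILES: 7 C, 1 Cl, 2 O, 1 S.
Implicit hydrogens by atom environment:
  2 × C: 3 H each → 6
  2 × C: 2 H each → 4
  2 × C: no H
  2 × O: no H
  1 × C: 1 H
  1 × Cl: no H
  1 × S: no H
  Total hydrogens = 11.
Molecular formula: C7H11ClO2S

C7H11ClO2S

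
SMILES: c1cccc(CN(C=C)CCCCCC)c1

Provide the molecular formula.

Heavy atoms from the SMILES: 15 C, 1 N.
Implicit hydrogens by atom environment:
  7 × C: 2 H each → 14
  5 × C (aromatic): 1 H each → 5
  1 × C: 3 H
  1 × C: 1 H
  1 × C (aromatic): no H
  1 × N: no H
  Total hydrogens = 23.
Molecular formula: C15H23N

C15H23N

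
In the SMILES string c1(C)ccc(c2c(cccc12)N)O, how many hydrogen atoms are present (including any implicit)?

11

Hydrogens are implicit in SMILES; fill each atom to its normal valence:
  5 × C (aromatic): 1 H each → 5
  5 × C (aromatic): no H
  1 × C: 3 H
  1 × N: 2 H
  1 × O: 1 H
  Total hydrogens = 11.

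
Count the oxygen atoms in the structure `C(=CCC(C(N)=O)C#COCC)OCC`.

3

The symbol for oxygen appears 3 times in the SMILES.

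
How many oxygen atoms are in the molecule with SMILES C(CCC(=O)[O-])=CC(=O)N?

The symbol for oxygen appears 3 times in the SMILES.

3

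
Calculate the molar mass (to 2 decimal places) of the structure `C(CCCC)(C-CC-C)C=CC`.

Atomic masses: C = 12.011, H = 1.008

Molecular formula: C12H24.
M = 12×12.011 + 24×1.008 = 168.32 g/mol.

168.32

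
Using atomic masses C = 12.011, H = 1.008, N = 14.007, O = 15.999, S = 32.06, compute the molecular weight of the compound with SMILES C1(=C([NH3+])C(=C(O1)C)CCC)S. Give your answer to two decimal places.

172.27

Molecular formula: C8H14NOS+.
M = 8×12.011 + 14×1.008 + 1×14.007 + 1×15.999 + 1×32.06 = 172.27 g/mol.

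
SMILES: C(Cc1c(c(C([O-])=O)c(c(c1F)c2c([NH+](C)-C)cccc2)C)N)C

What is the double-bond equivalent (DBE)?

Molecular formula from the SMILES: C19H23FN2O2.
DoU = (2C + 2 + N − H − X)/2 = (2·19 + 2 + 2 − 23 − 1)/2 = 18/2 = 9.
(Structurally: 2 ring(s) + 7 π bond(s) = 9.)

9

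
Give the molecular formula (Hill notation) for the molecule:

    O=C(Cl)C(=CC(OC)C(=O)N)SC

C7H10ClNO3S

Heavy atoms from the SMILES: 7 C, 1 Cl, 1 N, 3 O, 1 S.
Implicit hydrogens by atom environment:
  3 × C: no H
  3 × O: no H
  2 × C: 3 H each → 6
  2 × C: 1 H each → 2
  1 × Cl: no H
  1 × N: 2 H
  1 × S: no H
  Total hydrogens = 10.
Molecular formula: C7H10ClNO3S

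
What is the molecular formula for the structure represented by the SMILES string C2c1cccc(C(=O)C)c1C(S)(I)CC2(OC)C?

C14H17IO2S

Heavy atoms from the SMILES: 14 C, 1 I, 2 O, 1 S.
Implicit hydrogens by atom environment:
  3 × C: 3 H each → 9
  3 × C (aromatic): 1 H each → 3
  3 × C (aromatic): no H
  3 × C: no H
  2 × C: 2 H each → 4
  2 × O: no H
  1 × I: no H
  1 × S: 1 H
  Total hydrogens = 17.
Molecular formula: C14H17IO2S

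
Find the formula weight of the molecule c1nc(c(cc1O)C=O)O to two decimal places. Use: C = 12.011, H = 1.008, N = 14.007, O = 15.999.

Molecular formula: C6H5NO3.
M = 6×12.011 + 5×1.008 + 1×14.007 + 3×15.999 = 139.11 g/mol.

139.11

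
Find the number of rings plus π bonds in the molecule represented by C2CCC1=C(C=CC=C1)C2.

5

Molecular formula from the SMILES: C10H12.
DoU = (2C + 2 + N − H − X)/2 = (2·10 + 2 + 0 − 12 − 0)/2 = 10/2 = 5.
(Structurally: 2 ring(s) + 3 π bond(s) = 5.)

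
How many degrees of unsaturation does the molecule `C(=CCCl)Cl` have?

Molecular formula from the SMILES: C3H4Cl2.
DoU = (2C + 2 + N − H − X)/2 = (2·3 + 2 + 0 − 4 − 2)/2 = 2/2 = 1.
(Structurally: 0 ring(s) + 1 π bond(s) = 1.)

1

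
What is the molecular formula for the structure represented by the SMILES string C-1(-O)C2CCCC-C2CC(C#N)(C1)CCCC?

Heavy atoms from the SMILES: 15 C, 1 N, 1 O.
Implicit hydrogens by atom environment:
  9 × C: 2 H each → 18
  3 × C: 1 H each → 3
  2 × C: no H
  1 × C: 3 H
  1 × N: no H
  1 × O: 1 H
  Total hydrogens = 25.
Molecular formula: C15H25NO

C15H25NO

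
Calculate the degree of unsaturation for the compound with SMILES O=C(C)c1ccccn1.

Molecular formula from the SMILES: C7H7NO.
DoU = (2C + 2 + N − H − X)/2 = (2·7 + 2 + 1 − 7 − 0)/2 = 10/2 = 5.
(Structurally: 1 ring(s) + 4 π bond(s) = 5.)

5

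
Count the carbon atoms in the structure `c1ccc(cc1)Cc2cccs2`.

The symbol for carbon appears 11 times in the SMILES. Lowercase c denotes aromatic carbon and counts toward C.

11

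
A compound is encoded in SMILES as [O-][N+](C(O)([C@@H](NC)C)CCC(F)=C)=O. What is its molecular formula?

Heavy atoms from the SMILES: 8 C, 1 F, 2 N, 3 O.
Implicit hydrogens by atom environment:
  3 × C: 2 H each → 6
  2 × C: 3 H each → 6
  2 × C: no H
  1 × C: 1 H
  1 × F: no H
  1 × N: 1 H
  1 × N (charge +1): no H
  1 × O: 1 H
  1 × O: no H
  1 × O (charge -1): no H
  Total hydrogens = 15.
Molecular formula: C8H15FN2O3

C8H15FN2O3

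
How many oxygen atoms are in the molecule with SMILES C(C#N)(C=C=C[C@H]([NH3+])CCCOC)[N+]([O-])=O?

The symbol for oxygen appears 3 times in the SMILES.

3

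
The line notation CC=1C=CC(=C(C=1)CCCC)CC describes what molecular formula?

C13H20

Heavy atoms from the SMILES: 13 C.
Implicit hydrogens by atom environment:
  4 × C: 2 H each → 8
  3 × C: 3 H each → 9
  3 × C (aromatic): 1 H each → 3
  3 × C (aromatic): no H
  Total hydrogens = 20.
Molecular formula: C13H20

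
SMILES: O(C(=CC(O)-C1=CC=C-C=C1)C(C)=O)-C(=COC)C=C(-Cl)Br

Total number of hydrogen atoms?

Hydrogens are implicit in SMILES; fill each atom to its normal valence:
  5 × C (aromatic): 1 H each → 5
  4 × C: 1 H each → 4
  4 × C: no H
  3 × O: no H
  2 × C: 3 H each → 6
  1 × Br: no H
  1 × C (aromatic): no H
  1 × Cl: no H
  1 × O: 1 H
  Total hydrogens = 16.

16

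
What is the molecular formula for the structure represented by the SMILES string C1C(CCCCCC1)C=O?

C9H16O

Heavy atoms from the SMILES: 9 C, 1 O.
Implicit hydrogens by atom environment:
  7 × C: 2 H each → 14
  2 × C: 1 H each → 2
  1 × O: no H
  Total hydrogens = 16.
Molecular formula: C9H16O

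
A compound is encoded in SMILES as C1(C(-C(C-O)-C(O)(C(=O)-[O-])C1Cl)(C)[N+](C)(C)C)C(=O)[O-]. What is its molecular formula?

C12H19ClNO6-

Heavy atoms from the SMILES: 12 C, 1 Cl, 1 N, 6 O.
Implicit hydrogens by atom environment:
  4 × C: 3 H each → 12
  4 × C: no H
  3 × C: 1 H each → 3
  2 × O: 1 H each → 2
  2 × O: no H
  2 × O (charge -1): no H
  1 × C: 2 H
  1 × Cl: no H
  1 × N (charge +1): no H
  Total hydrogens = 19.
Net charge -1.
Molecular formula: C12H19ClNO6-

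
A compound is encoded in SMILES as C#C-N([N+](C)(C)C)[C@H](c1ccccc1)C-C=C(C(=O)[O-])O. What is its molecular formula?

C16H20N2O3

Heavy atoms from the SMILES: 16 C, 2 N, 3 O.
Implicit hydrogens by atom environment:
  5 × C (aromatic): 1 H each → 5
  3 × C: 3 H each → 9
  3 × C: 1 H each → 3
  3 × C: no H
  1 × C: 2 H
  1 × C (aromatic): no H
  1 × N: no H
  1 × N (charge +1): no H
  1 × O: 1 H
  1 × O: no H
  1 × O (charge -1): no H
  Total hydrogens = 20.
Molecular formula: C16H20N2O3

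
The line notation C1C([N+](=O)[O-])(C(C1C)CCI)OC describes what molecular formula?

C8H14INO3

Heavy atoms from the SMILES: 8 C, 1 I, 1 N, 3 O.
Implicit hydrogens by atom environment:
  3 × C: 2 H each → 6
  2 × C: 3 H each → 6
  2 × C: 1 H each → 2
  2 × O: no H
  1 × C: no H
  1 × I: no H
  1 × N (charge +1): no H
  1 × O (charge -1): no H
  Total hydrogens = 14.
Molecular formula: C8H14INO3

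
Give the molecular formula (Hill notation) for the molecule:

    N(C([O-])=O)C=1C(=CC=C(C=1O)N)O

C7H7N2O4-

Heavy atoms from the SMILES: 7 C, 2 N, 4 O.
Implicit hydrogens by atom environment:
  4 × C (aromatic): no H
  2 × C (aromatic): 1 H each → 2
  2 × O: 1 H each → 2
  1 × C: no H
  1 × N: 2 H
  1 × N: 1 H
  1 × O: no H
  1 × O (charge -1): no H
  Total hydrogens = 7.
Net charge -1.
Molecular formula: C7H7N2O4-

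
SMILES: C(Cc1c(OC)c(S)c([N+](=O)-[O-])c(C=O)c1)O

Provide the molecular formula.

Heavy atoms from the SMILES: 10 C, 1 N, 5 O, 1 S.
Implicit hydrogens by atom environment:
  5 × C (aromatic): no H
  3 × O: no H
  2 × C: 2 H each → 4
  1 × C: 3 H
  1 × C (aromatic): 1 H
  1 × C: 1 H
  1 × N (charge +1): no H
  1 × O: 1 H
  1 × O (charge -1): no H
  1 × S: 1 H
  Total hydrogens = 11.
Molecular formula: C10H11NO5S

C10H11NO5S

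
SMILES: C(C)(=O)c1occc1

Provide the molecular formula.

Heavy atoms from the SMILES: 6 C, 2 O.
Implicit hydrogens by atom environment:
  3 × C (aromatic): 1 H each → 3
  1 × C: 3 H
  1 × C (aromatic): no H
  1 × C: no H
  1 × O (aromatic): no H
  1 × O: no H
  Total hydrogens = 6.
Molecular formula: C6H6O2

C6H6O2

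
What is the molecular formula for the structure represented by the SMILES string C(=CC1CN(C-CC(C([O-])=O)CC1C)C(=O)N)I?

Heavy atoms from the SMILES: 12 C, 1 I, 2 N, 3 O.
Implicit hydrogens by atom environment:
  5 × C: 1 H each → 5
  4 × C: 2 H each → 8
  2 × C: no H
  2 × O: no H
  1 × C: 3 H
  1 × I: no H
  1 × N: 2 H
  1 × N: no H
  1 × O (charge -1): no H
  Total hydrogens = 18.
Net charge -1.
Molecular formula: C12H18IN2O3-

C12H18IN2O3-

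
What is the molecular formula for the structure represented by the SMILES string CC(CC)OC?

C5H12O

Heavy atoms from the SMILES: 5 C, 1 O.
Implicit hydrogens by atom environment:
  3 × C: 3 H each → 9
  1 × C: 2 H
  1 × C: 1 H
  1 × O: no H
  Total hydrogens = 12.
Molecular formula: C5H12O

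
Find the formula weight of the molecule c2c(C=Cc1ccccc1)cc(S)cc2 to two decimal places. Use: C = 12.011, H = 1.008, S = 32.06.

Molecular formula: C14H12S.
M = 14×12.011 + 12×1.008 + 1×32.06 = 212.31 g/mol.

212.31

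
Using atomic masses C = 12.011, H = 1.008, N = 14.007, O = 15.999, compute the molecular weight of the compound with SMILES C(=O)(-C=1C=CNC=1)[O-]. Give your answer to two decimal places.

110.09

Molecular formula: C5H4NO2-.
M = 5×12.011 + 4×1.008 + 1×14.007 + 2×15.999 = 110.09 g/mol.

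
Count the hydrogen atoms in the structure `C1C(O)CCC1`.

10

Hydrogens are implicit in SMILES; fill each atom to its normal valence:
  4 × C: 2 H each → 8
  1 × C: 1 H
  1 × O: 1 H
  Total hydrogens = 10.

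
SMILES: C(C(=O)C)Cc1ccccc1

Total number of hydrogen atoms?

Hydrogens are implicit in SMILES; fill each atom to its normal valence:
  5 × C (aromatic): 1 H each → 5
  2 × C: 2 H each → 4
  1 × C: 3 H
  1 × C (aromatic): no H
  1 × C: no H
  1 × O: no H
  Total hydrogens = 12.

12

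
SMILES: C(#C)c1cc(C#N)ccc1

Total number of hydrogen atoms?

5

Hydrogens are implicit in SMILES; fill each atom to its normal valence:
  4 × C (aromatic): 1 H each → 4
  2 × C (aromatic): no H
  2 × C: no H
  1 × C: 1 H
  1 × N: no H
  Total hydrogens = 5.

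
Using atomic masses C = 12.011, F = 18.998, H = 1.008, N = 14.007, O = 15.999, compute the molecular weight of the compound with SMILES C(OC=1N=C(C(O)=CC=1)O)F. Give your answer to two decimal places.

159.12

Molecular formula: C6H6FNO3.
M = 6×12.011 + 1×18.998 + 6×1.008 + 1×14.007 + 3×15.999 = 159.12 g/mol.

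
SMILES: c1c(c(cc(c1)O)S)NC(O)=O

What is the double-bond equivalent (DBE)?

5

Molecular formula from the SMILES: C7H7NO3S.
DoU = (2C + 2 + N − H − X)/2 = (2·7 + 2 + 1 − 7 − 0)/2 = 10/2 = 5.
(Structurally: 1 ring(s) + 4 π bond(s) = 5.)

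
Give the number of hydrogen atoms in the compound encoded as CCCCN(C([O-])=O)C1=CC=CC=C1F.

Hydrogens are implicit in SMILES; fill each atom to its normal valence:
  4 × C (aromatic): 1 H each → 4
  3 × C: 2 H each → 6
  2 × C (aromatic): no H
  1 × C: 3 H
  1 × C: no H
  1 × F: no H
  1 × N: no H
  1 × O: no H
  1 × O (charge -1): no H
  Total hydrogens = 13.

13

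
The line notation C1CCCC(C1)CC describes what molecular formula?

C8H16

Heavy atoms from the SMILES: 8 C.
Implicit hydrogens by atom environment:
  6 × C: 2 H each → 12
  1 × C: 3 H
  1 × C: 1 H
  Total hydrogens = 16.
Molecular formula: C8H16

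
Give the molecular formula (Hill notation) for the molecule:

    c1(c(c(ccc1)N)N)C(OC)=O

Heavy atoms from the SMILES: 8 C, 2 N, 2 O.
Implicit hydrogens by atom environment:
  3 × C (aromatic): 1 H each → 3
  3 × C (aromatic): no H
  2 × N: 2 H each → 4
  2 × O: no H
  1 × C: 3 H
  1 × C: no H
  Total hydrogens = 10.
Molecular formula: C8H10N2O2

C8H10N2O2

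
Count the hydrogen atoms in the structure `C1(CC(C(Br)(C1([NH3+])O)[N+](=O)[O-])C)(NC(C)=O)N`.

16

Hydrogens are implicit in SMILES; fill each atom to its normal valence:
  4 × C: no H
  2 × C: 3 H each → 6
  2 × O: no H
  1 × Br: no H
  1 × C: 2 H
  1 × C: 1 H
  1 × N (charge +1): 3 H
  1 × N: 2 H
  1 × N: 1 H
  1 × N (charge +1): no H
  1 × O: 1 H
  1 × O (charge -1): no H
  Total hydrogens = 16.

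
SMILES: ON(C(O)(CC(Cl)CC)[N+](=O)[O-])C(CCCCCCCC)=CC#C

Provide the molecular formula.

Heavy atoms from the SMILES: 17 C, 1 Cl, 2 N, 4 O.
Implicit hydrogens by atom environment:
  9 × C: 2 H each → 18
  3 × C: 1 H each → 3
  3 × C: no H
  2 × C: 3 H each → 6
  2 × O: 1 H each → 2
  1 × Cl: no H
  1 × N: no H
  1 × N (charge +1): no H
  1 × O: no H
  1 × O (charge -1): no H
  Total hydrogens = 29.
Molecular formula: C17H29ClN2O4

C17H29ClN2O4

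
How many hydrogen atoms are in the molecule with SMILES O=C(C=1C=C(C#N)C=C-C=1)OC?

7

Hydrogens are implicit in SMILES; fill each atom to its normal valence:
  4 × C (aromatic): 1 H each → 4
  2 × C (aromatic): no H
  2 × C: no H
  2 × O: no H
  1 × C: 3 H
  1 × N: no H
  Total hydrogens = 7.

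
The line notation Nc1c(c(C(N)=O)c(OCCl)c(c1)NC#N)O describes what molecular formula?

C9H9ClN4O3

Heavy atoms from the SMILES: 9 C, 1 Cl, 4 N, 3 O.
Implicit hydrogens by atom environment:
  5 × C (aromatic): no H
  2 × C: no H
  2 × N: 2 H each → 4
  2 × O: no H
  1 × C: 2 H
  1 × C (aromatic): 1 H
  1 × Cl: no H
  1 × N: 1 H
  1 × N: no H
  1 × O: 1 H
  Total hydrogens = 9.
Molecular formula: C9H9ClN4O3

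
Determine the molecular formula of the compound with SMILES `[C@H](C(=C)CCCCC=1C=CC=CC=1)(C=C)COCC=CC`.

C20H28O

Heavy atoms from the SMILES: 20 C, 1 O.
Implicit hydrogens by atom environment:
  8 × C: 2 H each → 16
  5 × C (aromatic): 1 H each → 5
  4 × C: 1 H each → 4
  1 × C: 3 H
  1 × C: no H
  1 × C (aromatic): no H
  1 × O: no H
  Total hydrogens = 28.
Molecular formula: C20H28O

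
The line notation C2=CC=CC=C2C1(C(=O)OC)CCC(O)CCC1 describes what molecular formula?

C15H20O3

Heavy atoms from the SMILES: 15 C, 3 O.
Implicit hydrogens by atom environment:
  5 × C: 2 H each → 10
  5 × C (aromatic): 1 H each → 5
  2 × C: no H
  2 × O: no H
  1 × C: 3 H
  1 × C: 1 H
  1 × C (aromatic): no H
  1 × O: 1 H
  Total hydrogens = 20.
Molecular formula: C15H20O3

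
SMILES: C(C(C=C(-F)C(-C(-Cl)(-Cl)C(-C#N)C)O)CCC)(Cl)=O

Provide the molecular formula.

C12H15Cl3FNO2

Heavy atoms from the SMILES: 12 C, 3 Cl, 1 F, 1 N, 2 O.
Implicit hydrogens by atom environment:
  4 × C: 1 H each → 4
  4 × C: no H
  3 × Cl: no H
  2 × C: 3 H each → 6
  2 × C: 2 H each → 4
  1 × F: no H
  1 × N: no H
  1 × O: 1 H
  1 × O: no H
  Total hydrogens = 15.
Molecular formula: C12H15Cl3FNO2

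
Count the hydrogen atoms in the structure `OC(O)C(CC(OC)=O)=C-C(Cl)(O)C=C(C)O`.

15

Hydrogens are implicit in SMILES; fill each atom to its normal valence:
  4 × C: no H
  4 × O: 1 H each → 4
  3 × C: 1 H each → 3
  2 × C: 3 H each → 6
  2 × O: no H
  1 × C: 2 H
  1 × Cl: no H
  Total hydrogens = 15.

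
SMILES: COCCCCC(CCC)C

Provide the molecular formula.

C10H22O

Heavy atoms from the SMILES: 10 C, 1 O.
Implicit hydrogens by atom environment:
  6 × C: 2 H each → 12
  3 × C: 3 H each → 9
  1 × C: 1 H
  1 × O: no H
  Total hydrogens = 22.
Molecular formula: C10H22O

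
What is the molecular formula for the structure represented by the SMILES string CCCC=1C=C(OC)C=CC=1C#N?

C11H13NO

Heavy atoms from the SMILES: 11 C, 1 N, 1 O.
Implicit hydrogens by atom environment:
  3 × C (aromatic): 1 H each → 3
  3 × C (aromatic): no H
  2 × C: 3 H each → 6
  2 × C: 2 H each → 4
  1 × C: no H
  1 × N: no H
  1 × O: no H
  Total hydrogens = 13.
Molecular formula: C11H13NO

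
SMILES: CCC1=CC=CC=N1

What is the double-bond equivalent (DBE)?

4

Molecular formula from the SMILES: C7H9N.
DoU = (2C + 2 + N − H − X)/2 = (2·7 + 2 + 1 − 9 − 0)/2 = 8/2 = 4.
(Structurally: 1 ring(s) + 3 π bond(s) = 4.)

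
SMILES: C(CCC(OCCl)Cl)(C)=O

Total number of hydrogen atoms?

Hydrogens are implicit in SMILES; fill each atom to its normal valence:
  3 × C: 2 H each → 6
  2 × Cl: no H
  2 × O: no H
  1 × C: 3 H
  1 × C: 1 H
  1 × C: no H
  Total hydrogens = 10.

10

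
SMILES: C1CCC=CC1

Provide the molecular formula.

Heavy atoms from the SMILES: 6 C.
Implicit hydrogens by atom environment:
  4 × C: 2 H each → 8
  2 × C: 1 H each → 2
  Total hydrogens = 10.
Molecular formula: C6H10

C6H10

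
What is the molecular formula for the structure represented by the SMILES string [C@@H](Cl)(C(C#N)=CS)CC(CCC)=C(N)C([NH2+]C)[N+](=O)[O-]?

Heavy atoms from the SMILES: 12 C, 1 Cl, 4 N, 2 O, 1 S.
Implicit hydrogens by atom environment:
  4 × C: no H
  3 × C: 2 H each → 6
  3 × C: 1 H each → 3
  2 × C: 3 H each → 6
  1 × Cl: no H
  1 × N (charge +1): 2 H
  1 × N: 2 H
  1 × N: no H
  1 × N (charge +1): no H
  1 × O: no H
  1 × O (charge -1): no H
  1 × S: 1 H
  Total hydrogens = 20.
Net charge +1.
Molecular formula: C12H20ClN4O2S+

C12H20ClN4O2S+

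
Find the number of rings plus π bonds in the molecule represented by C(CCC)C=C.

1

Molecular formula from the SMILES: C6H12.
DoU = (2C + 2 + N − H − X)/2 = (2·6 + 2 + 0 − 12 − 0)/2 = 2/2 = 1.
(Structurally: 0 ring(s) + 1 π bond(s) = 1.)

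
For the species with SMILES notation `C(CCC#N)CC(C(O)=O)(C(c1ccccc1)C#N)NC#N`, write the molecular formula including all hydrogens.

Heavy atoms from the SMILES: 16 C, 4 N, 2 O.
Implicit hydrogens by atom environment:
  5 × C (aromatic): 1 H each → 5
  5 × C: no H
  4 × C: 2 H each → 8
  3 × N: no H
  1 × C: 1 H
  1 × C (aromatic): no H
  1 × N: 1 H
  1 × O: 1 H
  1 × O: no H
  Total hydrogens = 16.
Molecular formula: C16H16N4O2

C16H16N4O2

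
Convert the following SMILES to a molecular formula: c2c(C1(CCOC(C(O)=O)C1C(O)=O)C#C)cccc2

C15H14O5

Heavy atoms from the SMILES: 15 C, 5 O.
Implicit hydrogens by atom environment:
  5 × C (aromatic): 1 H each → 5
  4 × C: no H
  3 × C: 1 H each → 3
  3 × O: no H
  2 × C: 2 H each → 4
  2 × O: 1 H each → 2
  1 × C (aromatic): no H
  Total hydrogens = 14.
Molecular formula: C15H14O5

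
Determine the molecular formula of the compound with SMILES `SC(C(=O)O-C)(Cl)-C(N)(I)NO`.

C4H8ClIN2O3S

Heavy atoms from the SMILES: 4 C, 1 Cl, 1 I, 2 N, 3 O, 1 S.
Implicit hydrogens by atom environment:
  3 × C: no H
  2 × O: no H
  1 × C: 3 H
  1 × Cl: no H
  1 × I: no H
  1 × N: 2 H
  1 × N: 1 H
  1 × O: 1 H
  1 × S: 1 H
  Total hydrogens = 8.
Molecular formula: C4H8ClIN2O3S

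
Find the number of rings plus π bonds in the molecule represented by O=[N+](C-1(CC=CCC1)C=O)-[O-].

Molecular formula from the SMILES: C7H9NO3.
DoU = (2C + 2 + N − H − X)/2 = (2·7 + 2 + 1 − 9 − 0)/2 = 8/2 = 4.
(Structurally: 1 ring(s) + 3 π bond(s) = 4.)

4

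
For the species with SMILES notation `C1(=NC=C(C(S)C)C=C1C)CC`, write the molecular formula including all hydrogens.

Heavy atoms from the SMILES: 10 C, 1 N, 1 S.
Implicit hydrogens by atom environment:
  3 × C: 3 H each → 9
  3 × C (aromatic): no H
  2 × C (aromatic): 1 H each → 2
  1 × C: 2 H
  1 × C: 1 H
  1 × N (aromatic): no H
  1 × S: 1 H
  Total hydrogens = 15.
Molecular formula: C10H15NS

C10H15NS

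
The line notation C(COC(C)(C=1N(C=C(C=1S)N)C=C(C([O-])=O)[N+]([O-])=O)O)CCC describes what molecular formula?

C14H20N3O6S-

Heavy atoms from the SMILES: 14 C, 3 N, 6 O, 1 S.
Implicit hydrogens by atom environment:
  4 × C: 2 H each → 8
  3 × C (aromatic): no H
  3 × C: no H
  3 × O: no H
  2 × C: 3 H each → 6
  2 × O (charge -1): no H
  1 × C (aromatic): 1 H
  1 × C: 1 H
  1 × N: 2 H
  1 × N (aromatic): no H
  1 × N (charge +1): no H
  1 × O: 1 H
  1 × S: 1 H
  Total hydrogens = 20.
Net charge -1.
Molecular formula: C14H20N3O6S-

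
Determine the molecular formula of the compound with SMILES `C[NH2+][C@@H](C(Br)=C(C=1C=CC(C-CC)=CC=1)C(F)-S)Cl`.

Heavy atoms from the SMILES: 1 Br, 14 C, 1 Cl, 1 F, 1 N, 1 S.
Implicit hydrogens by atom environment:
  4 × C (aromatic): 1 H each → 4
  2 × C: 3 H each → 6
  2 × C: 2 H each → 4
  2 × C: 1 H each → 2
  2 × C: no H
  2 × C (aromatic): no H
  1 × Br: no H
  1 × Cl: no H
  1 × F: no H
  1 × N (charge +1): 2 H
  1 × S: 1 H
  Total hydrogens = 19.
Net charge +1.
Molecular formula: C14H19BrClFNS+

C14H19BrClFNS+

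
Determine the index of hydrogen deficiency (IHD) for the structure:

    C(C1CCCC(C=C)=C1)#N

Molecular formula from the SMILES: C9H11N.
DoU = (2C + 2 + N − H − X)/2 = (2·9 + 2 + 1 − 11 − 0)/2 = 10/2 = 5.
(Structurally: 1 ring(s) + 4 π bond(s) = 5.)

5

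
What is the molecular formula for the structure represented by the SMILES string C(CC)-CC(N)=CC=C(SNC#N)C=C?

C11H17N3S

Heavy atoms from the SMILES: 11 C, 3 N, 1 S.
Implicit hydrogens by atom environment:
  4 × C: 2 H each → 8
  3 × C: 1 H each → 3
  3 × C: no H
  1 × C: 3 H
  1 × N: 2 H
  1 × N: 1 H
  1 × N: no H
  1 × S: no H
  Total hydrogens = 17.
Molecular formula: C11H17N3S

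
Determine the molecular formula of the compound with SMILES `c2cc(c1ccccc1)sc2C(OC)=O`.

Heavy atoms from the SMILES: 12 C, 2 O, 1 S.
Implicit hydrogens by atom environment:
  7 × C (aromatic): 1 H each → 7
  3 × C (aromatic): no H
  2 × O: no H
  1 × C: 3 H
  1 × C: no H
  1 × S (aromatic): no H
  Total hydrogens = 10.
Molecular formula: C12H10O2S

C12H10O2S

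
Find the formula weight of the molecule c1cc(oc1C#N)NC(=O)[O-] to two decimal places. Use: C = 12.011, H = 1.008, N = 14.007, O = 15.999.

Molecular formula: C6H3N2O3-.
M = 6×12.011 + 3×1.008 + 2×14.007 + 3×15.999 = 151.10 g/mol.

151.10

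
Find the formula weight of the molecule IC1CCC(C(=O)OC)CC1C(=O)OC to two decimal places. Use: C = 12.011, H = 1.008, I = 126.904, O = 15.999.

326.13

Molecular formula: C10H15IO4.
M = 10×12.011 + 15×1.008 + 1×126.904 + 4×15.999 = 326.13 g/mol.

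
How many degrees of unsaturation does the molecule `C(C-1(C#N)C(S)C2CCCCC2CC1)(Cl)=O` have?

5

Molecular formula from the SMILES: C12H16ClNOS.
DoU = (2C + 2 + N − H − X)/2 = (2·12 + 2 + 1 − 16 − 1)/2 = 10/2 = 5.
(Structurally: 2 ring(s) + 3 π bond(s) = 5.)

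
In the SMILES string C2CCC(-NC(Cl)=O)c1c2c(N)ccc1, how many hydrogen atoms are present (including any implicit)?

13

Hydrogens are implicit in SMILES; fill each atom to its normal valence:
  3 × C: 2 H each → 6
  3 × C (aromatic): 1 H each → 3
  3 × C (aromatic): no H
  1 × C: 1 H
  1 × C: no H
  1 × Cl: no H
  1 × N: 2 H
  1 × N: 1 H
  1 × O: no H
  Total hydrogens = 13.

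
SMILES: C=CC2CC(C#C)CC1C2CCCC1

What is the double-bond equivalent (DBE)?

5

Molecular formula from the SMILES: C14H20.
DoU = (2C + 2 + N − H − X)/2 = (2·14 + 2 + 0 − 20 − 0)/2 = 10/2 = 5.
(Structurally: 2 ring(s) + 3 π bond(s) = 5.)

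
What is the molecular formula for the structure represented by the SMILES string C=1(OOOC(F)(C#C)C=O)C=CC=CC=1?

Heavy atoms from the SMILES: 10 C, 1 F, 4 O.
Implicit hydrogens by atom environment:
  5 × C (aromatic): 1 H each → 5
  4 × O: no H
  2 × C: 1 H each → 2
  2 × C: no H
  1 × C (aromatic): no H
  1 × F: no H
  Total hydrogens = 7.
Molecular formula: C10H7FO4

C10H7FO4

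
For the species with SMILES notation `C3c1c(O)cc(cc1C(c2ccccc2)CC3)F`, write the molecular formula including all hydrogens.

C16H15FO

Heavy atoms from the SMILES: 16 C, 1 F, 1 O.
Implicit hydrogens by atom environment:
  7 × C (aromatic): 1 H each → 7
  5 × C (aromatic): no H
  3 × C: 2 H each → 6
  1 × C: 1 H
  1 × F: no H
  1 × O: 1 H
  Total hydrogens = 15.
Molecular formula: C16H15FO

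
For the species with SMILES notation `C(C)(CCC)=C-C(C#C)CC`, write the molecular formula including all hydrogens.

Heavy atoms from the SMILES: 11 C.
Implicit hydrogens by atom environment:
  3 × C: 3 H each → 9
  3 × C: 2 H each → 6
  3 × C: 1 H each → 3
  2 × C: no H
  Total hydrogens = 18.
Molecular formula: C11H18

C11H18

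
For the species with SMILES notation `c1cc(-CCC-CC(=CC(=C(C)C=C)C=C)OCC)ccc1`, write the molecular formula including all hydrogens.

Heavy atoms from the SMILES: 21 C, 1 O.
Implicit hydrogens by atom environment:
  7 × C: 2 H each → 14
  5 × C (aromatic): 1 H each → 5
  3 × C: 1 H each → 3
  3 × C: no H
  2 × C: 3 H each → 6
  1 × C (aromatic): no H
  1 × O: no H
  Total hydrogens = 28.
Molecular formula: C21H28O

C21H28O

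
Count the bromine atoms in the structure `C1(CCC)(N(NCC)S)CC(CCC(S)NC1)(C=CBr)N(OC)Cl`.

1

The symbol for bromine appears 1 time in the SMILES.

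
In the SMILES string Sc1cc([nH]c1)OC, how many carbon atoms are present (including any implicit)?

5

The symbol for carbon appears 5 times in the SMILES. Lowercase c denotes aromatic carbon and counts toward C.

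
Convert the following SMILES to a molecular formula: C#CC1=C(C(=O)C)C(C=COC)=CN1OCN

Heavy atoms from the SMILES: 12 C, 2 N, 3 O.
Implicit hydrogens by atom environment:
  3 × C: 1 H each → 3
  3 × C (aromatic): no H
  3 × O: no H
  2 × C: 3 H each → 6
  2 × C: no H
  1 × C: 2 H
  1 × C (aromatic): 1 H
  1 × N: 2 H
  1 × N (aromatic): no H
  Total hydrogens = 14.
Molecular formula: C12H14N2O3

C12H14N2O3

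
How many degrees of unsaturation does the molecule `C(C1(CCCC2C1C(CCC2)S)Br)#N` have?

4

Molecular formula from the SMILES: C11H16BrNS.
DoU = (2C + 2 + N − H − X)/2 = (2·11 + 2 + 1 − 16 − 1)/2 = 8/2 = 4.
(Structurally: 2 ring(s) + 2 π bond(s) = 4.)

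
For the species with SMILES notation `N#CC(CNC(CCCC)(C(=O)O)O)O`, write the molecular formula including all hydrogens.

Heavy atoms from the SMILES: 9 C, 2 N, 4 O.
Implicit hydrogens by atom environment:
  4 × C: 2 H each → 8
  3 × C: no H
  3 × O: 1 H each → 3
  1 × C: 3 H
  1 × C: 1 H
  1 × N: 1 H
  1 × N: no H
  1 × O: no H
  Total hydrogens = 16.
Molecular formula: C9H16N2O4

C9H16N2O4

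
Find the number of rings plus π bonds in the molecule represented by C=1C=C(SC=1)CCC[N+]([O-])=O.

Molecular formula from the SMILES: C7H9NO2S.
DoU = (2C + 2 + N − H − X)/2 = (2·7 + 2 + 1 − 9 − 0)/2 = 8/2 = 4.
(Structurally: 1 ring(s) + 3 π bond(s) = 4.)

4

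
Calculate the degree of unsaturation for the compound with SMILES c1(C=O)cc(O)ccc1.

5

Molecular formula from the SMILES: C7H6O2.
DoU = (2C + 2 + N − H − X)/2 = (2·7 + 2 + 0 − 6 − 0)/2 = 10/2 = 5.
(Structurally: 1 ring(s) + 4 π bond(s) = 5.)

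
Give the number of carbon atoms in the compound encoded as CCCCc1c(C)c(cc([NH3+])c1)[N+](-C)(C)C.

The symbol for carbon appears 14 times in the SMILES. Lowercase c denotes aromatic carbon and counts toward C.

14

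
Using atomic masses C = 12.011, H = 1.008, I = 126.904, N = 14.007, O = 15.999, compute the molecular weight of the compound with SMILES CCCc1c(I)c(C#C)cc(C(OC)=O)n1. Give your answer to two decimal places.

329.14

Molecular formula: C12H12INO2.
M = 12×12.011 + 12×1.008 + 1×126.904 + 1×14.007 + 2×15.999 = 329.14 g/mol.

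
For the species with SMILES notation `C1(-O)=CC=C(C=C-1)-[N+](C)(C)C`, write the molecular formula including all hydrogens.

C9H14NO+

Heavy atoms from the SMILES: 9 C, 1 N, 1 O.
Implicit hydrogens by atom environment:
  4 × C (aromatic): 1 H each → 4
  3 × C: 3 H each → 9
  2 × C (aromatic): no H
  1 × N (charge +1): no H
  1 × O: 1 H
  Total hydrogens = 14.
Net charge +1.
Molecular formula: C9H14NO+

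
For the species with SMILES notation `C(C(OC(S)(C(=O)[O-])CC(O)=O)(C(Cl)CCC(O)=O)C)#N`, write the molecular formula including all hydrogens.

C11H13ClNO7S-

Heavy atoms from the SMILES: 11 C, 1 Cl, 1 N, 7 O, 1 S.
Implicit hydrogens by atom environment:
  6 × C: no H
  4 × O: no H
  3 × C: 2 H each → 6
  2 × O: 1 H each → 2
  1 × C: 3 H
  1 × C: 1 H
  1 × Cl: no H
  1 × N: no H
  1 × O (charge -1): no H
  1 × S: 1 H
  Total hydrogens = 13.
Net charge -1.
Molecular formula: C11H13ClNO7S-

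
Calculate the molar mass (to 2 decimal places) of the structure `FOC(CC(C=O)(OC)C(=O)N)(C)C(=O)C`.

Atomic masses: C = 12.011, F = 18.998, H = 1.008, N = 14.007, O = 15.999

Molecular formula: C9H14FNO5.
M = 9×12.011 + 1×18.998 + 14×1.008 + 1×14.007 + 5×15.999 = 235.21 g/mol.

235.21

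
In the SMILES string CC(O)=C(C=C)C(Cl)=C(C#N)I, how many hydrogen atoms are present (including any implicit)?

7

Hydrogens are implicit in SMILES; fill each atom to its normal valence:
  5 × C: no H
  1 × C: 3 H
  1 × C: 2 H
  1 × C: 1 H
  1 × Cl: no H
  1 × I: no H
  1 × N: no H
  1 × O: 1 H
  Total hydrogens = 7.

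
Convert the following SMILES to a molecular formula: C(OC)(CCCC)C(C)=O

C8H16O2

Heavy atoms from the SMILES: 8 C, 2 O.
Implicit hydrogens by atom environment:
  3 × C: 3 H each → 9
  3 × C: 2 H each → 6
  2 × O: no H
  1 × C: 1 H
  1 × C: no H
  Total hydrogens = 16.
Molecular formula: C8H16O2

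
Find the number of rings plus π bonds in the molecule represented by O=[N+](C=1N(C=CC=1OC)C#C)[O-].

Molecular formula from the SMILES: C7H6N2O3.
DoU = (2C + 2 + N − H − X)/2 = (2·7 + 2 + 2 − 6 − 0)/2 = 12/2 = 6.
(Structurally: 1 ring(s) + 5 π bond(s) = 6.)

6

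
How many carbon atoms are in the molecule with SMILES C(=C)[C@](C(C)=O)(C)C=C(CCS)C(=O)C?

12

The symbol for carbon appears 12 times in the SMILES.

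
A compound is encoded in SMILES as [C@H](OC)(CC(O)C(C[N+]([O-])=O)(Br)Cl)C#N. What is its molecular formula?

C7H10BrClN2O4

Heavy atoms from the SMILES: 1 Br, 7 C, 1 Cl, 2 N, 4 O.
Implicit hydrogens by atom environment:
  2 × C: 2 H each → 4
  2 × C: 1 H each → 2
  2 × C: no H
  2 × O: no H
  1 × Br: no H
  1 × C: 3 H
  1 × Cl: no H
  1 × N (charge +1): no H
  1 × N: no H
  1 × O: 1 H
  1 × O (charge -1): no H
  Total hydrogens = 10.
Molecular formula: C7H10BrClN2O4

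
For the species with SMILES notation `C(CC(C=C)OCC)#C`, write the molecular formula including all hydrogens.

C8H12O

Heavy atoms from the SMILES: 8 C, 1 O.
Implicit hydrogens by atom environment:
  3 × C: 2 H each → 6
  3 × C: 1 H each → 3
  1 × C: 3 H
  1 × C: no H
  1 × O: no H
  Total hydrogens = 12.
Molecular formula: C8H12O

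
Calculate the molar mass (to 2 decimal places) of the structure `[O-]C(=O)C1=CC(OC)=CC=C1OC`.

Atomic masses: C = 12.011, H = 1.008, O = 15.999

181.17

Molecular formula: C9H9O4-.
M = 9×12.011 + 9×1.008 + 4×15.999 = 181.17 g/mol.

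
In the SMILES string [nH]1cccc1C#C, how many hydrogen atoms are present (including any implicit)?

5

Hydrogens are implicit in SMILES; fill each atom to its normal valence:
  3 × C (aromatic): 1 H each → 3
  1 × C: 1 H
  1 × C (aromatic): no H
  1 × C: no H
  1 × N (aromatic): 1 H
  Total hydrogens = 5.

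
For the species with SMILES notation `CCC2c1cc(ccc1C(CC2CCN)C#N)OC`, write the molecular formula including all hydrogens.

C16H22N2O

Heavy atoms from the SMILES: 16 C, 2 N, 1 O.
Implicit hydrogens by atom environment:
  4 × C: 2 H each → 8
  3 × C (aromatic): 1 H each → 3
  3 × C: 1 H each → 3
  3 × C (aromatic): no H
  2 × C: 3 H each → 6
  1 × C: no H
  1 × N: 2 H
  1 × N: no H
  1 × O: no H
  Total hydrogens = 22.
Molecular formula: C16H22N2O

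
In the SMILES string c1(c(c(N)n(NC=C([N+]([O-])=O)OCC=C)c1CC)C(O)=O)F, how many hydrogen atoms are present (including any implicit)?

Hydrogens are implicit in SMILES; fill each atom to its normal valence:
  4 × C (aromatic): no H
  3 × C: 2 H each → 6
  3 × O: no H
  2 × C: 1 H each → 2
  2 × C: no H
  1 × C: 3 H
  1 × F: no H
  1 × N: 2 H
  1 × N: 1 H
  1 × N (aromatic): no H
  1 × N (charge +1): no H
  1 × O: 1 H
  1 × O (charge -1): no H
  Total hydrogens = 15.

15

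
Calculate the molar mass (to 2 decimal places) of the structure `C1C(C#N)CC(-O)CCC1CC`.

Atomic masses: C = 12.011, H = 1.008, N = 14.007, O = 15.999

Molecular formula: C10H17NO.
M = 10×12.011 + 17×1.008 + 1×14.007 + 1×15.999 = 167.25 g/mol.

167.25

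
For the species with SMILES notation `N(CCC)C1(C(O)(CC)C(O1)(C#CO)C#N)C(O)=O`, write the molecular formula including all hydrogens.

C12H16N2O5

Heavy atoms from the SMILES: 12 C, 2 N, 5 O.
Implicit hydrogens by atom environment:
  7 × C: no H
  3 × C: 2 H each → 6
  3 × O: 1 H each → 3
  2 × C: 3 H each → 6
  2 × O: no H
  1 × N: 1 H
  1 × N: no H
  Total hydrogens = 16.
Molecular formula: C12H16N2O5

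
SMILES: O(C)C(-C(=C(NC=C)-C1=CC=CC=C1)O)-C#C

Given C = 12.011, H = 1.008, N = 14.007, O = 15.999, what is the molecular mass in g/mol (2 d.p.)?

Molecular formula: C14H15NO2.
M = 14×12.011 + 15×1.008 + 1×14.007 + 2×15.999 = 229.28 g/mol.

229.28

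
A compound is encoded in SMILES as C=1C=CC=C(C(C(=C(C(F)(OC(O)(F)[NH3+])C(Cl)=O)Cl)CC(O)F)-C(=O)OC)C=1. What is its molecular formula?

Heavy atoms from the SMILES: 16 C, 2 Cl, 3 F, 1 N, 6 O.
Implicit hydrogens by atom environment:
  6 × C: no H
  5 × C (aromatic): 1 H each → 5
  4 × O: no H
  3 × F: no H
  2 × C: 1 H each → 2
  2 × Cl: no H
  2 × O: 1 H each → 2
  1 × C: 3 H
  1 × C: 2 H
  1 × C (aromatic): no H
  1 × N (charge +1): 3 H
  Total hydrogens = 17.
Net charge +1.
Molecular formula: C16H17Cl2F3NO6+

C16H17Cl2F3NO6+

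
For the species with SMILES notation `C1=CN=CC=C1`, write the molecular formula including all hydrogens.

Heavy atoms from the SMILES: 5 C, 1 N.
Implicit hydrogens by atom environment:
  5 × C (aromatic): 1 H each → 5
  1 × N (aromatic): no H
  Total hydrogens = 5.
Molecular formula: C5H5N

C5H5N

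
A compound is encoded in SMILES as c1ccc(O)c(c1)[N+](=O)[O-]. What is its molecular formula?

C6H5NO3

Heavy atoms from the SMILES: 6 C, 1 N, 3 O.
Implicit hydrogens by atom environment:
  4 × C (aromatic): 1 H each → 4
  2 × C (aromatic): no H
  1 × N (charge +1): no H
  1 × O: 1 H
  1 × O: no H
  1 × O (charge -1): no H
  Total hydrogens = 5.
Molecular formula: C6H5NO3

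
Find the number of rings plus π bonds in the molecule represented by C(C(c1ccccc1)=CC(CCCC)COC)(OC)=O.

6

Molecular formula from the SMILES: C17H24O3.
DoU = (2C + 2 + N − H − X)/2 = (2·17 + 2 + 0 − 24 − 0)/2 = 12/2 = 6.
(Structurally: 1 ring(s) + 5 π bond(s) = 6.)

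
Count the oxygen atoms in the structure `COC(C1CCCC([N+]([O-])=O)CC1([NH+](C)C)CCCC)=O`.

4

The symbol for oxygen appears 4 times in the SMILES.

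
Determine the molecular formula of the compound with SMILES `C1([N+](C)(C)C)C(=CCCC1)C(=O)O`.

Heavy atoms from the SMILES: 10 C, 1 N, 2 O.
Implicit hydrogens by atom environment:
  3 × C: 3 H each → 9
  3 × C: 2 H each → 6
  2 × C: 1 H each → 2
  2 × C: no H
  1 × N (charge +1): no H
  1 × O: 1 H
  1 × O: no H
  Total hydrogens = 18.
Net charge +1.
Molecular formula: C10H18NO2+

C10H18NO2+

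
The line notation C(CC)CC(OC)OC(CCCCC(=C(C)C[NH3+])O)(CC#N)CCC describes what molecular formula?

C20H39N2O3+

Heavy atoms from the SMILES: 20 C, 2 N, 3 O.
Implicit hydrogens by atom environment:
  11 × C: 2 H each → 22
  4 × C: 3 H each → 12
  4 × C: no H
  2 × O: no H
  1 × C: 1 H
  1 × N (charge +1): 3 H
  1 × N: no H
  1 × O: 1 H
  Total hydrogens = 39.
Net charge +1.
Molecular formula: C20H39N2O3+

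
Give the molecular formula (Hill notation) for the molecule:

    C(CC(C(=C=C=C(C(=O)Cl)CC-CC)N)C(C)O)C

Heavy atoms from the SMILES: 15 C, 1 Cl, 1 N, 2 O.
Implicit hydrogens by atom environment:
  5 × C: 2 H each → 10
  5 × C: no H
  3 × C: 3 H each → 9
  2 × C: 1 H each → 2
  1 × Cl: no H
  1 × N: 2 H
  1 × O: 1 H
  1 × O: no H
  Total hydrogens = 24.
Molecular formula: C15H24ClNO2

C15H24ClNO2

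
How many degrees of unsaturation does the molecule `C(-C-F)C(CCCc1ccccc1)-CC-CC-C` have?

Molecular formula from the SMILES: C17H27F.
DoU = (2C + 2 + N − H − X)/2 = (2·17 + 2 + 0 − 27 − 1)/2 = 8/2 = 4.
(Structurally: 1 ring(s) + 3 π bond(s) = 4.)

4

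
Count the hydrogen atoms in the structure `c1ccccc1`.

Hydrogens are implicit in SMILES; fill each atom to its normal valence:
  6 × C (aromatic): 1 H each → 6
  Total hydrogens = 6.

6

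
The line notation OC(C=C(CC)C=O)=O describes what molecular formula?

Heavy atoms from the SMILES: 6 C, 3 O.
Implicit hydrogens by atom environment:
  2 × C: 1 H each → 2
  2 × C: no H
  2 × O: no H
  1 × C: 3 H
  1 × C: 2 H
  1 × O: 1 H
  Total hydrogens = 8.
Molecular formula: C6H8O3

C6H8O3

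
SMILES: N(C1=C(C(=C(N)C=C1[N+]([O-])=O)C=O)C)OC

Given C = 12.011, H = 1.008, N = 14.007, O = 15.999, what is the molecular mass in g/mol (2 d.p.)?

Molecular formula: C9H11N3O4.
M = 9×12.011 + 11×1.008 + 3×14.007 + 4×15.999 = 225.20 g/mol.

225.20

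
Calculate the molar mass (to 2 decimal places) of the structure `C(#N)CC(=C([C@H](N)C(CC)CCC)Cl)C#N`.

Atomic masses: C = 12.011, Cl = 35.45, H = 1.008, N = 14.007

Molecular formula: C12H18ClN3.
M = 12×12.011 + 1×35.45 + 18×1.008 + 3×14.007 = 239.75 g/mol.

239.75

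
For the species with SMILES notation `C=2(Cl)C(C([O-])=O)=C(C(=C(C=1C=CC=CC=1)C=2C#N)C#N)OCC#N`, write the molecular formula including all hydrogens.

C17H7ClN3O3-

Heavy atoms from the SMILES: 17 C, 1 Cl, 3 N, 3 O.
Implicit hydrogens by atom environment:
  7 × C (aromatic): no H
  5 × C (aromatic): 1 H each → 5
  4 × C: no H
  3 × N: no H
  2 × O: no H
  1 × C: 2 H
  1 × Cl: no H
  1 × O (charge -1): no H
  Total hydrogens = 7.
Net charge -1.
Molecular formula: C17H7ClN3O3-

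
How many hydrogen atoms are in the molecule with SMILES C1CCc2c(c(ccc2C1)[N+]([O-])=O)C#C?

11

Hydrogens are implicit in SMILES; fill each atom to its normal valence:
  4 × C: 2 H each → 8
  4 × C (aromatic): no H
  2 × C (aromatic): 1 H each → 2
  1 × C: 1 H
  1 × C: no H
  1 × N (charge +1): no H
  1 × O: no H
  1 × O (charge -1): no H
  Total hydrogens = 11.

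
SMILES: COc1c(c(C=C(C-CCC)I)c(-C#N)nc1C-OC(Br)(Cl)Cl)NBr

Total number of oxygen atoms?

The symbol for oxygen appears 2 times in the SMILES.

2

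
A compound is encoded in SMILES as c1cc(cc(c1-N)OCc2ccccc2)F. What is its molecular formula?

C13H12FNO

Heavy atoms from the SMILES: 13 C, 1 F, 1 N, 1 O.
Implicit hydrogens by atom environment:
  8 × C (aromatic): 1 H each → 8
  4 × C (aromatic): no H
  1 × C: 2 H
  1 × F: no H
  1 × N: 2 H
  1 × O: no H
  Total hydrogens = 12.
Molecular formula: C13H12FNO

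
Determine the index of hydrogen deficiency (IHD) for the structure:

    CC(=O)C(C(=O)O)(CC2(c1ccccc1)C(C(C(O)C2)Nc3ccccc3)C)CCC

Molecular formula from the SMILES: C26H33NO4.
DoU = (2C + 2 + N − H − X)/2 = (2·26 + 2 + 1 − 33 − 0)/2 = 22/2 = 11.
(Structurally: 3 ring(s) + 8 π bond(s) = 11.)

11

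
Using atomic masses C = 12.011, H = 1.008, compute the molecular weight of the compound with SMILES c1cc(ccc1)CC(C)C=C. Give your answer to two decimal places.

Molecular formula: C11H14.
M = 11×12.011 + 14×1.008 = 146.23 g/mol.

146.23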